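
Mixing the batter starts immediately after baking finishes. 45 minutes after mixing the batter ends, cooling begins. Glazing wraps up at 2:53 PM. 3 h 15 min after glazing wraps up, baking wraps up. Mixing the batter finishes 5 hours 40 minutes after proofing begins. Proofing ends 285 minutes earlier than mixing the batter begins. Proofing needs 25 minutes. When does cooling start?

Baking ends at 2:53 PM + 195 min = 6:08 PM.
So mixing the batter starts at 6:08 PM.
Proofing ends at 6:08 PM − 285 min = 1:23 PM.
Proofing starts at 1:23 PM − 25 min = 12:58 PM.
Mixing the batter ends at 12:58 PM + 340 min = 6:38 PM.
Cooling starts at 6:38 PM + 45 min = 7:23 PM.

7:23 PM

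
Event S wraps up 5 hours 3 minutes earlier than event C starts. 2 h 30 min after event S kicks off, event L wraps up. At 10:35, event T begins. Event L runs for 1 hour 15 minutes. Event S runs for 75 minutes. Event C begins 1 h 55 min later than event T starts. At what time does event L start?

07:27

Event C starts at 10:35 + 115 min = 12:30.
Event S ends at 12:30 − 303 min = 07:27.
Event S starts at 07:27 − 75 min = 06:12.
Event L ends at 06:12 + 150 min = 08:42.
Event L starts at 08:42 − 75 min = 07:27.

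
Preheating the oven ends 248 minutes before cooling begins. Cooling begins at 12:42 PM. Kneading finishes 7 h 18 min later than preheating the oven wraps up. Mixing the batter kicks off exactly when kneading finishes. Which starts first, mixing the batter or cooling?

Preheating the oven ends at 12:42 PM − 248 min = 8:34 AM.
Kneading ends at 8:34 AM + 438 min = 3:52 PM.
So mixing the batter starts at 3:52 PM.
Mixing the batter starts at 3:52 PM and cooling starts at 12:42 PM, so cooling is first.

cooling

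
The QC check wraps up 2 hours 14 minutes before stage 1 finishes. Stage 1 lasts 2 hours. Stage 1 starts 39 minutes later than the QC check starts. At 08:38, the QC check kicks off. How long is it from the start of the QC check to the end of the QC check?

Stage 1 starts at 08:38 + 39 min = 09:17.
Stage 1 ends at 09:17 + 120 min = 11:17.
The QC check ends at 11:17 − 134 min = 09:03.
From 08:38 to 09:03 is 25 minutes.

25 minutes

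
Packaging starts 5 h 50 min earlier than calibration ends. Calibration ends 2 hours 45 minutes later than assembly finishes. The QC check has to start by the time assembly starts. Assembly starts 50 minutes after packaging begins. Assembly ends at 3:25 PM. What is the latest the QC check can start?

1:10 PM

Calibration ends at 3:25 PM + 165 min = 6:10 PM.
Packaging starts at 6:10 PM − 350 min = 12:20 PM.
Assembly starts at 12:20 PM + 50 min = 1:10 PM.
The QC check is bounded by assembly, so the latest it can start is 1:10 PM.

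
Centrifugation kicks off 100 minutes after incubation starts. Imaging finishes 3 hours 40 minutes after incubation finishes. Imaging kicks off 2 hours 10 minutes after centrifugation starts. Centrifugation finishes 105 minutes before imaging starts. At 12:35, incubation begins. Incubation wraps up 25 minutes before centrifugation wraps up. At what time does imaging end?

Centrifugation starts at 12:35 + 100 min = 14:15.
Imaging starts at 14:15 + 130 min = 16:25.
Centrifugation ends at 16:25 − 105 min = 14:40.
Incubation ends at 14:40 − 25 min = 14:15.
Imaging ends at 14:15 + 220 min = 17:55.

17:55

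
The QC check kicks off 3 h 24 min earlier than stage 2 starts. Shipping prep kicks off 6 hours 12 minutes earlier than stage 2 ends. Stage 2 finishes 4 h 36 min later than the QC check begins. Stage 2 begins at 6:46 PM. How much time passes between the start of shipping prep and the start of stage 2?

5 hours

The QC check starts at 6:46 PM − 204 min = 3:22 PM.
Stage 2 ends at 3:22 PM + 276 min = 7:58 PM.
Shipping prep starts at 7:58 PM − 372 min = 1:46 PM.
From 1:46 PM to 6:46 PM is 5 hours.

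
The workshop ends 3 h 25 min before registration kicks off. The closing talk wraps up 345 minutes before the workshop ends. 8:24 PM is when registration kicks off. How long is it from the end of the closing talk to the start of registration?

The workshop ends at 8:24 PM − 205 min = 4:59 PM.
The closing talk ends at 4:59 PM − 345 min = 11:14 AM.
From 11:14 AM to 8:24 PM is 9 hours 10 minutes.

9 hours 10 minutes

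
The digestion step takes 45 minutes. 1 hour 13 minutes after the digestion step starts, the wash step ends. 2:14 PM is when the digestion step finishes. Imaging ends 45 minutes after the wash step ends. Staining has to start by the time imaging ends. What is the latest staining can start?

3:27 PM

The digestion step starts at 2:14 PM − 45 min = 1:29 PM.
The wash step ends at 1:29 PM + 73 min = 2:42 PM.
Imaging ends at 2:42 PM + 45 min = 3:27 PM.
Staining is bounded by imaging, so the latest it can start is 3:27 PM.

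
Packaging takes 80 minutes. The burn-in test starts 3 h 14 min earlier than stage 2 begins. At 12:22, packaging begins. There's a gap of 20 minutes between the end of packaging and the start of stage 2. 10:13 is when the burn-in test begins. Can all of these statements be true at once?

No

Packaging ends at 12:22 + 80 min = 13:42.
Stage 2 starts at 13:42 + 20 min = 14:02.
The burn-in test starts at 14:02 − 194 min = 10:48.
But the burn-in test is also said to start at 10:13 — a 35-minute conflict.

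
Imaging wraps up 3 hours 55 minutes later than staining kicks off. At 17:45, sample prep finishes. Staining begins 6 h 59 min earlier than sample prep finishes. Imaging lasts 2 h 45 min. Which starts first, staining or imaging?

staining

Staining starts at 17:45 − 419 min = 10:46.
Imaging ends at 10:46 + 235 min = 14:41.
Imaging starts at 14:41 − 165 min = 11:56.
Staining starts at 10:46 and imaging starts at 11:56, so staining is first.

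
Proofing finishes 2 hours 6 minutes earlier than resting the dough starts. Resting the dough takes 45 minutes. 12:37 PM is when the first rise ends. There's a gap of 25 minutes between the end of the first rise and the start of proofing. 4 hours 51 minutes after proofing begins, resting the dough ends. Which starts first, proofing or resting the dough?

Proofing starts at 12:37 PM + 25 min = 1:02 PM.
Resting the dough ends at 1:02 PM + 291 min = 5:53 PM.
Resting the dough starts at 5:53 PM − 45 min = 5:08 PM.
Proofing starts at 1:02 PM and resting the dough starts at 5:08 PM, so proofing is first.

proofing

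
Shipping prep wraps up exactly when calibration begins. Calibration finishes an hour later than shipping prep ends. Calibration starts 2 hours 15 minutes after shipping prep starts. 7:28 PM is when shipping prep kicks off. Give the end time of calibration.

Calibration starts at 7:28 PM + 135 min = 9:43 PM.
So shipping prep ends at 9:43 PM.
Calibration ends at 9:43 PM + 60 min = 10:43 PM.

10:43 PM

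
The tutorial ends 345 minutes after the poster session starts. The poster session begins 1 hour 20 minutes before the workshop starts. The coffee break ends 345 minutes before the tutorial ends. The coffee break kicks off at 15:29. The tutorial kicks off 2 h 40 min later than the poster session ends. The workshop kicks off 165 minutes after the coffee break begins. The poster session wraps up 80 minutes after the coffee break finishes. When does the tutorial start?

20:54

The workshop starts at 15:29 + 165 min = 18:14.
The poster session starts at 18:14 − 80 min = 16:54.
The tutorial ends at 16:54 + 345 min = 22:39.
The coffee break ends at 22:39 − 345 min = 16:54.
The poster session ends at 16:54 + 80 min = 18:14.
The tutorial starts at 18:14 + 160 min = 20:54.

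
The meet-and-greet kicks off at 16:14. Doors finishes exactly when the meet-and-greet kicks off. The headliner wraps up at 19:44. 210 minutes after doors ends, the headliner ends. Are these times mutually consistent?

Doors ends at 16:14.
The headliner ends at 16:14 + 210 min = 19:44.
That matches the stated 19:44, so the schedule is consistent.

Yes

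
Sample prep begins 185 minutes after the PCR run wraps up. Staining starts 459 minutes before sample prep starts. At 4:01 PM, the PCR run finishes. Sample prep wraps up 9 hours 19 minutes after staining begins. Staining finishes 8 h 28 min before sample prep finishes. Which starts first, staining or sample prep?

staining

Sample prep starts at 4:01 PM + 185 min = 7:06 PM.
Staining starts at 7:06 PM − 459 min = 11:27 AM.
Staining starts at 11:27 AM and sample prep starts at 7:06 PM, so staining is first.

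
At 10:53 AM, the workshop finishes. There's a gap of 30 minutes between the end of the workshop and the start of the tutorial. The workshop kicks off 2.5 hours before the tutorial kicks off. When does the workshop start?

The tutorial starts at 10:53 AM + 30 min = 11:23 AM.
The workshop starts at 11:23 AM − 150 min = 8:53 AM.

8:53 AM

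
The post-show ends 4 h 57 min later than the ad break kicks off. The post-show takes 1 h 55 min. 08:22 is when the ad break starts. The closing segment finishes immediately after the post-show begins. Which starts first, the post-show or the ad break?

The post-show ends at 08:22 + 297 min = 13:19.
The post-show starts at 13:19 − 115 min = 11:24.
The post-show starts at 11:24 and the ad break starts at 08:22, so the ad break is first.

the ad break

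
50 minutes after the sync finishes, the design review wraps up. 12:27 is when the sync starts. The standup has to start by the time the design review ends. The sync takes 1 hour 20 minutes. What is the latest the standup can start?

The sync ends at 12:27 + 80 min = 13:47.
The design review ends at 13:47 + 50 min = 14:37.
The standup is bounded by the design review, so the latest it can start is 14:37.

14:37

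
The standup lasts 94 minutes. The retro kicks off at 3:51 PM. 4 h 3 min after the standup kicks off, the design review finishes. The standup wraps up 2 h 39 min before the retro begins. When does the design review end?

The standup ends at 3:51 PM − 159 min = 1:12 PM.
The standup starts at 1:12 PM − 94 min = 11:38 AM.
The design review ends at 11:38 AM + 243 min = 3:41 PM.

3:41 PM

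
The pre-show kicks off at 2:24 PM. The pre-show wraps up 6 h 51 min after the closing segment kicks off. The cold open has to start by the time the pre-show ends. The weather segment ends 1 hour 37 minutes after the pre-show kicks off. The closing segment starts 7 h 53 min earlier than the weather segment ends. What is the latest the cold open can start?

2:59 PM

The weather segment ends at 2:24 PM + 97 min = 4:01 PM.
The closing segment starts at 4:01 PM − 473 min = 8:08 AM.
The pre-show ends at 8:08 AM + 411 min = 2:59 PM.
The cold open is bounded by the pre-show, so the latest it can start is 2:59 PM.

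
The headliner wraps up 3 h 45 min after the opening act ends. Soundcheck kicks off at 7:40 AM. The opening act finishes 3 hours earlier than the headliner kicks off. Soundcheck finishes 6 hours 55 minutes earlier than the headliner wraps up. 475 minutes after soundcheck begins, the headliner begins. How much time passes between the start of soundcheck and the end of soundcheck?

1 h 45 min

The headliner starts at 7:40 AM + 475 min = 3:35 PM.
The opening act ends at 3:35 PM − 180 min = 12:35 PM.
The headliner ends at 12:35 PM + 225 min = 4:20 PM.
Soundcheck ends at 4:20 PM − 415 min = 9:25 AM.
From 7:40 AM to 9:25 AM is 1 h 45 min.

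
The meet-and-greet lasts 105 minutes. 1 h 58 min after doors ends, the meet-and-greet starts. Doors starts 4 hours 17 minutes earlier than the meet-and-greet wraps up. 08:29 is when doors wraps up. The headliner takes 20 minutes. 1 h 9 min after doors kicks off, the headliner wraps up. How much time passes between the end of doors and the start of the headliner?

15 minutes

The meet-and-greet starts at 08:29 + 118 min = 10:27.
The meet-and-greet ends at 10:27 + 105 min = 12:12.
Doors starts at 12:12 − 257 min = 07:55.
The headliner ends at 07:55 + 69 min = 09:04.
The headliner starts at 09:04 − 20 min = 08:44.
From 08:29 to 08:44 is 15 minutes.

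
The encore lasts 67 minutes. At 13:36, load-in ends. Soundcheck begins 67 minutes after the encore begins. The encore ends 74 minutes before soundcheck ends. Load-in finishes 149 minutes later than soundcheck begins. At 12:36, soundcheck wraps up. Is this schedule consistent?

The encore ends at 12:36 − 74 min = 11:22.
The encore starts at 11:22 − 67 min = 10:15.
Soundcheck starts at 10:15 + 67 min = 11:22.
Load-in ends at 11:22 + 149 min = 13:51.
But load-in is also said to end at 13:36 — a 15-minute conflict.

No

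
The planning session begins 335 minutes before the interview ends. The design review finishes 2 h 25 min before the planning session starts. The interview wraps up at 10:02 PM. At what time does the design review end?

The planning session starts at 10:02 PM − 335 min = 4:27 PM.
The design review ends at 4:27 PM − 145 min = 2:02 PM.

2:02 PM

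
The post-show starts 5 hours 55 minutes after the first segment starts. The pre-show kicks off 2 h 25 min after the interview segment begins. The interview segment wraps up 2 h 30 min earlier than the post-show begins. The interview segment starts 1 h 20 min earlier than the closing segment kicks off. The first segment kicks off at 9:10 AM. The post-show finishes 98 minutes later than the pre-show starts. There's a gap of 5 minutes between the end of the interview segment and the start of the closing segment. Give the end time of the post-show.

3:23 PM

The post-show starts at 9:10 AM + 355 min = 3:05 PM.
The interview segment ends at 3:05 PM − 150 min = 12:35 PM.
The closing segment starts at 12:35 PM + 5 min = 12:40 PM.
The interview segment starts at 12:40 PM − 80 min = 11:20 AM.
The pre-show starts at 11:20 AM + 145 min = 1:45 PM.
The post-show ends at 1:45 PM + 98 min = 3:23 PM.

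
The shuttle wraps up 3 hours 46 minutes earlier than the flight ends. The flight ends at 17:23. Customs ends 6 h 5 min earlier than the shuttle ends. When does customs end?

The shuttle ends at 17:23 − 226 min = 13:37.
Customs ends at 13:37 − 365 min = 07:32.

07:32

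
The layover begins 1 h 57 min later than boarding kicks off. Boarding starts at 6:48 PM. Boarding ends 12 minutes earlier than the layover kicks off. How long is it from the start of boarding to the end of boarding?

1 hour 45 minutes

The layover starts at 6:48 PM + 117 min = 8:45 PM.
Boarding ends at 8:45 PM − 12 min = 8:33 PM.
From 6:48 PM to 8:33 PM is 1 hour 45 minutes.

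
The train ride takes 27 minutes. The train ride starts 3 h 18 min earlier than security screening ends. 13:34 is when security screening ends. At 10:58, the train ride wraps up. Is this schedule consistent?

No

The train ride starts at 13:34 − 198 min = 10:16.
The train ride ends at 10:16 + 27 min = 10:43.
But the train ride is also said to end at 10:58 — a 15-minute conflict.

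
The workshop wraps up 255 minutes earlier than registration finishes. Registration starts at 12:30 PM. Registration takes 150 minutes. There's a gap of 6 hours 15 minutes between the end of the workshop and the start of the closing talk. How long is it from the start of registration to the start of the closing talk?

Registration ends at 12:30 PM + 150 min = 3:00 PM.
The workshop ends at 3:00 PM − 255 min = 10:45 AM.
The closing talk starts at 10:45 AM + 375 min = 5:00 PM.
From 12:30 PM to 5:00 PM is 4 hours 30 minutes.

4 hours 30 minutes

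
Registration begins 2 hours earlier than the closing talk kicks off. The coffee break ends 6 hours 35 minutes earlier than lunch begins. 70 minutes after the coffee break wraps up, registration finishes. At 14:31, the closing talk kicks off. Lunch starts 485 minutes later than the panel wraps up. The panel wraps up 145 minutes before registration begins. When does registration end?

12:46

Registration starts at 14:31 − 120 min = 12:31.
The panel ends at 12:31 − 145 min = 10:06.
Lunch starts at 10:06 + 485 min = 18:11.
The coffee break ends at 18:11 − 395 min = 11:36.
Registration ends at 11:36 + 70 min = 12:46.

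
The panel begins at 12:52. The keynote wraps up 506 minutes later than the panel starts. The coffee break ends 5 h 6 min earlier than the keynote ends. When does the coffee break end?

The keynote ends at 12:52 + 506 min = 21:18.
The coffee break ends at 21:18 − 306 min = 16:12.

16:12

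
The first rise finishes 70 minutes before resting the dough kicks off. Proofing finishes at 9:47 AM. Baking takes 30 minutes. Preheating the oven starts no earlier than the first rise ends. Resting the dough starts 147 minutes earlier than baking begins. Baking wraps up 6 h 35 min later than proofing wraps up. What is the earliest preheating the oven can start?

Baking ends at 9:47 AM + 395 min = 4:22 PM.
Baking starts at 4:22 PM − 30 min = 3:52 PM.
Resting the dough starts at 3:52 PM − 147 min = 1:25 PM.
The first rise ends at 1:25 PM − 70 min = 12:15 PM.
Preheating the oven is bounded by the first rise, so the earliest it can start is 12:15 PM.

12:15 PM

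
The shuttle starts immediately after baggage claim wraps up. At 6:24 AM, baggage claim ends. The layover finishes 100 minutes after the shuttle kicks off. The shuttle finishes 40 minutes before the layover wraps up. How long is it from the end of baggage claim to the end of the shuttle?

The shuttle starts at 6:24 AM.
The layover ends at 6:24 AM + 100 min = 8:04 AM.
The shuttle ends at 8:04 AM − 40 min = 7:24 AM.
From 6:24 AM to 7:24 AM is 60 minutes.

60 minutes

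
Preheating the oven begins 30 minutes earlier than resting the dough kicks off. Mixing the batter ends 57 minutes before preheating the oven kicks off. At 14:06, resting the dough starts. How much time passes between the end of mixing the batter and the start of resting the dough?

1 h 27 min

Preheating the oven starts at 14:06 − 30 min = 13:36.
Mixing the batter ends at 13:36 − 57 min = 12:39.
From 12:39 to 14:06 is 1 h 27 min.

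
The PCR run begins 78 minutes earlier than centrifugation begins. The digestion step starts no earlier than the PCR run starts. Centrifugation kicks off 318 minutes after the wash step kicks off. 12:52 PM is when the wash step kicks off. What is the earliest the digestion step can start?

4:52 PM

Centrifugation starts at 12:52 PM + 318 min = 6:10 PM.
The PCR run starts at 6:10 PM − 78 min = 4:52 PM.
The digestion step is bounded by the PCR run, so the earliest it can start is 4:52 PM.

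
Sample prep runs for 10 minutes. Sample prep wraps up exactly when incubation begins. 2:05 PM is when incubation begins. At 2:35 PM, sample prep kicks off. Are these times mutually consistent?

No

Sample prep ends at 2:05 PM.
Sample prep starts at 2:05 PM − 10 min = 1:55 PM.
But sample prep is also said to start at 2:35 PM — a 40-minute conflict.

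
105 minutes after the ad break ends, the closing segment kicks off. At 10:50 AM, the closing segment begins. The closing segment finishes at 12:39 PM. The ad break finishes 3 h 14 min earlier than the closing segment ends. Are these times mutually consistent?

No

The ad break ends at 12:39 PM − 194 min = 9:25 AM.
The closing segment starts at 9:25 AM + 105 min = 11:10 AM.
But the closing segment is also said to start at 10:50 AM — a 20-minute conflict.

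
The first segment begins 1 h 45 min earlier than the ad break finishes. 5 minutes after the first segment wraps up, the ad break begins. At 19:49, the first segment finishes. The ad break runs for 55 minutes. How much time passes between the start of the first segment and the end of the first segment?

45 minutes

The ad break starts at 19:49 + 5 min = 19:54.
The ad break ends at 19:54 + 55 min = 20:49.
The first segment starts at 20:49 − 105 min = 19:04.
From 19:04 to 19:49 is 45 minutes.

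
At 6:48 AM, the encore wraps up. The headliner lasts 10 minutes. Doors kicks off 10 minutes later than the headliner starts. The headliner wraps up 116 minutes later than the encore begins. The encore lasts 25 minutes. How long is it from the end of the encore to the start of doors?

1 hour 31 minutes

The encore starts at 6:48 AM − 25 min = 6:23 AM.
The headliner ends at 6:23 AM + 116 min = 8:19 AM.
The headliner starts at 8:19 AM − 10 min = 8:09 AM.
Doors starts at 8:09 AM + 10 min = 8:19 AM.
From 6:48 AM to 8:19 AM is 1 hour 31 minutes.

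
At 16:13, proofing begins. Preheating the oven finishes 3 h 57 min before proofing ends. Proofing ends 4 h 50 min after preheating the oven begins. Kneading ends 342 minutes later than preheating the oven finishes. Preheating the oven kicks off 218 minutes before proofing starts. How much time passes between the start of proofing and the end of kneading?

177 minutes

Preheating the oven starts at 16:13 − 218 min = 12:35.
Proofing ends at 12:35 + 290 min = 17:25.
Preheating the oven ends at 17:25 − 237 min = 13:28.
Kneading ends at 13:28 + 342 min = 19:10.
From 16:13 to 19:10 is 177 minutes.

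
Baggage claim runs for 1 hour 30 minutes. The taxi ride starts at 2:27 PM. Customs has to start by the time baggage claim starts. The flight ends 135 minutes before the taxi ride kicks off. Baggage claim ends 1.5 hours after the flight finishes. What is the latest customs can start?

12:12 PM

The flight ends at 2:27 PM − 135 min = 12:12 PM.
Baggage claim ends at 12:12 PM + 90 min = 1:42 PM.
Baggage claim starts at 1:42 PM − 90 min = 12:12 PM.
Customs is bounded by baggage claim, so the latest it can start is 12:12 PM.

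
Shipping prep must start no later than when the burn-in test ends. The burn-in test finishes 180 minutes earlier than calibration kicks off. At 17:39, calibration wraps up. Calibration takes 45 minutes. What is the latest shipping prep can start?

13:54

Calibration starts at 17:39 − 45 min = 16:54.
The burn-in test ends at 16:54 − 180 min = 13:54.
Shipping prep is bounded by the burn-in test, so the latest it can start is 13:54.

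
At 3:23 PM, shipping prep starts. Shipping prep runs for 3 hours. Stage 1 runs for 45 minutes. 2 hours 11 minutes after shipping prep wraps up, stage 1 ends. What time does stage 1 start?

Shipping prep ends at 3:23 PM + 180 min = 6:23 PM.
Stage 1 ends at 6:23 PM + 131 min = 8:34 PM.
Stage 1 starts at 8:34 PM − 45 min = 7:49 PM.

7:49 PM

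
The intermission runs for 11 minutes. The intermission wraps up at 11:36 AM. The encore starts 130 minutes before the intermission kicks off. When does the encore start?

The intermission starts at 11:36 AM − 11 min = 11:25 AM.
The encore starts at 11:25 AM − 130 min = 9:15 AM.

9:15 AM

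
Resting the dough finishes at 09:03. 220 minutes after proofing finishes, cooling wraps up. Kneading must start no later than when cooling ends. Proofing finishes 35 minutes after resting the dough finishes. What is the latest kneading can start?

Proofing ends at 09:03 + 35 min = 09:38.
Cooling ends at 09:38 + 220 min = 13:18.
Kneading is bounded by cooling, so the latest it can start is 13:18.

13:18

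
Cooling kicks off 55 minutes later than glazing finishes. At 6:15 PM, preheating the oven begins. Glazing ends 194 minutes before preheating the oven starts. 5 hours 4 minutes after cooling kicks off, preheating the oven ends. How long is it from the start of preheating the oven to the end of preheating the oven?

Glazing ends at 6:15 PM − 194 min = 3:01 PM.
Cooling starts at 3:01 PM + 55 min = 3:56 PM.
Preheating the oven ends at 3:56 PM + 304 min = 9:00 PM.
From 6:15 PM to 9:00 PM is 165 minutes.

165 minutes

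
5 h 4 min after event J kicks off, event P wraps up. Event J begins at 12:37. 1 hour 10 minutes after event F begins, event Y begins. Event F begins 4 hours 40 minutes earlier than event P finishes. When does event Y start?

14:11

Event P ends at 12:37 + 304 min = 17:41.
Event F starts at 17:41 − 280 min = 13:01.
Event Y starts at 13:01 + 70 min = 14:11.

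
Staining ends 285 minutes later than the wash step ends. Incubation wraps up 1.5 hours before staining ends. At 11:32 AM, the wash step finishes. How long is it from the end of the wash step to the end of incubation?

3 hours 15 minutes

Staining ends at 11:32 AM + 285 min = 4:17 PM.
Incubation ends at 4:17 PM − 90 min = 2:47 PM.
From 11:32 AM to 2:47 PM is 3 hours 15 minutes.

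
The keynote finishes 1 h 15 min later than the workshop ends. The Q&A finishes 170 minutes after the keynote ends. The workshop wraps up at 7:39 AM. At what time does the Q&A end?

The keynote ends at 7:39 AM + 75 min = 8:54 AM.
The Q&A ends at 8:54 AM + 170 min = 11:44 AM.

11:44 AM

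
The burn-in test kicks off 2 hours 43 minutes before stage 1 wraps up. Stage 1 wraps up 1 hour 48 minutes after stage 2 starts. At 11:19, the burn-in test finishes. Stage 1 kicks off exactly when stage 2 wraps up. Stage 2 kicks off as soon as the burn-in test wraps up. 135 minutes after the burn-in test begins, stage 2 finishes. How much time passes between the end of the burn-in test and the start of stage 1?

Stage 2 starts at 11:19.
Stage 1 ends at 11:19 + 108 min = 13:07.
The burn-in test starts at 13:07 − 163 min = 10:24.
Stage 2 ends at 10:24 + 135 min = 12:39.
So stage 1 starts at 12:39.
From 11:19 to 12:39 is 80 minutes.

80 minutes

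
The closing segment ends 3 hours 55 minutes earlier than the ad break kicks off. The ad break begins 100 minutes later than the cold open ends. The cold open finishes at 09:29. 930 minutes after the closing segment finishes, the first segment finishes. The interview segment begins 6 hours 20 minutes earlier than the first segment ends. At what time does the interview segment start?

The ad break starts at 09:29 + 100 min = 11:09.
The closing segment ends at 11:09 − 235 min = 07:14.
The first segment ends at 07:14 + 930 min = 22:44.
The interview segment starts at 22:44 − 380 min = 16:24.

16:24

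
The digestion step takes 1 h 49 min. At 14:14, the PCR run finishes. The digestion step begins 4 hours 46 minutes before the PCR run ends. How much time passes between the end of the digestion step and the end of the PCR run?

2 h 57 min

The digestion step starts at 14:14 − 286 min = 09:28.
The digestion step ends at 09:28 + 109 min = 11:17.
From 11:17 to 14:14 is 2 h 57 min.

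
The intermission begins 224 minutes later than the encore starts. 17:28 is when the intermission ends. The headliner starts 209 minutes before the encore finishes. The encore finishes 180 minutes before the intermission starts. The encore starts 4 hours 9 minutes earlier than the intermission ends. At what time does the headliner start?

10:34

The encore starts at 17:28 − 249 min = 13:19.
The intermission starts at 13:19 + 224 min = 17:03.
The encore ends at 17:03 − 180 min = 14:03.
The headliner starts at 14:03 − 209 min = 10:34.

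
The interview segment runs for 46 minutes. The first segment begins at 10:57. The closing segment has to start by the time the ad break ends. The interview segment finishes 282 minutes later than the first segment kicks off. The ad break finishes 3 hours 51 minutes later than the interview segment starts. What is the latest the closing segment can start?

18:44

The interview segment ends at 10:57 + 282 min = 15:39.
The interview segment starts at 15:39 − 46 min = 14:53.
The ad break ends at 14:53 + 231 min = 18:44.
The closing segment is bounded by the ad break, so the latest it can start is 18:44.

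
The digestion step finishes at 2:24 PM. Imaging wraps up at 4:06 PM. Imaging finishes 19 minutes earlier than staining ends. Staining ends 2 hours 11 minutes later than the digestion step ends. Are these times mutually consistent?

Staining ends at 2:24 PM + 131 min = 4:35 PM.
Imaging ends at 4:35 PM − 19 min = 4:16 PM.
But imaging is also said to end at 4:06 PM — a 10-minute conflict.

No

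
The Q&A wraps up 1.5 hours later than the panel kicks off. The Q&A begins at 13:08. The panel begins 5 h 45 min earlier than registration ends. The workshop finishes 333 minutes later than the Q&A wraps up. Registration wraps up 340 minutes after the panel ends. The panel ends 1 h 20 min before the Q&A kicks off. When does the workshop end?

18:46

The panel ends at 13:08 − 80 min = 11:48.
Registration ends at 11:48 + 340 min = 17:28.
The panel starts at 17:28 − 345 min = 11:43.
The Q&A ends at 11:43 + 90 min = 13:13.
The workshop ends at 13:13 + 333 min = 18:46.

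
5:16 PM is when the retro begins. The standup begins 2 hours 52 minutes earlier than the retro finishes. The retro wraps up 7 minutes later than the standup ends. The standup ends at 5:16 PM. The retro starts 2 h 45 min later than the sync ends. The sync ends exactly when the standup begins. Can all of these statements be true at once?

The retro ends at 5:16 PM + 7 min = 5:23 PM.
The standup starts at 5:23 PM − 172 min = 2:31 PM.
So the sync ends at 2:31 PM.
The retro starts at 2:31 PM + 165 min = 5:16 PM.
That matches the stated 5:16 PM, so the schedule is consistent.

Yes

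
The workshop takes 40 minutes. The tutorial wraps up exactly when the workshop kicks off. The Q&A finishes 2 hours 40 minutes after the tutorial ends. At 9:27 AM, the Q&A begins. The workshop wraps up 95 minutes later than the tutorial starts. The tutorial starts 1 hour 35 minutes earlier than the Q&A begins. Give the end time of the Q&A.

The tutorial starts at 9:27 AM − 95 min = 7:52 AM.
The workshop ends at 7:52 AM + 95 min = 9:27 AM.
The workshop starts at 9:27 AM − 40 min = 8:47 AM.
So the tutorial ends at 8:47 AM.
The Q&A ends at 8:47 AM + 160 min = 11:27 AM.

11:27 AM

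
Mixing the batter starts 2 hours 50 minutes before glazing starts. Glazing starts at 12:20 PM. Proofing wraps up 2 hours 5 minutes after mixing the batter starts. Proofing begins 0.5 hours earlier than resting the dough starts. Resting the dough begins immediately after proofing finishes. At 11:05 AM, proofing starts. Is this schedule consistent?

Yes

Mixing the batter starts at 12:20 PM − 170 min = 9:30 AM.
Proofing ends at 9:30 AM + 125 min = 11:35 AM.
So resting the dough starts at 11:35 AM.
Proofing starts at 11:35 AM − 30 min = 11:05 AM.
That matches the stated 11:05 AM, so the schedule is consistent.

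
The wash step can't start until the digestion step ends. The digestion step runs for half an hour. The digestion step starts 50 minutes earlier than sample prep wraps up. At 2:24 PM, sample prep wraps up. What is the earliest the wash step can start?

2:04 PM

The digestion step starts at 2:24 PM − 50 min = 1:34 PM.
The digestion step ends at 1:34 PM + 30 min = 2:04 PM.
The wash step is bounded by the digestion step, so the earliest it can start is 2:04 PM.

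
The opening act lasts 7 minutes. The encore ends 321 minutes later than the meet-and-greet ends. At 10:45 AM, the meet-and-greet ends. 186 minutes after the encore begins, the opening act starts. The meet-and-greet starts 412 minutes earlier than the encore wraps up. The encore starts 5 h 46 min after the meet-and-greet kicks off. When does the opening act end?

The encore ends at 10:45 AM + 321 min = 4:06 PM.
The meet-and-greet starts at 4:06 PM − 412 min = 9:14 AM.
The encore starts at 9:14 AM + 346 min = 3:00 PM.
The opening act starts at 3:00 PM + 186 min = 6:06 PM.
The opening act ends at 6:06 PM + 7 min = 6:13 PM.

6:13 PM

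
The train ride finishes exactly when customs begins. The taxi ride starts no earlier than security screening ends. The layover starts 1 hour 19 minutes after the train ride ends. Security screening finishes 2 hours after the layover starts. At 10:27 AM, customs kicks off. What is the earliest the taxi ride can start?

The train ride ends at 10:27 AM.
The layover starts at 10:27 AM + 79 min = 11:46 AM.
Security screening ends at 11:46 AM + 120 min = 1:46 PM.
The taxi ride is bounded by security screening, so the earliest it can start is 1:46 PM.

1:46 PM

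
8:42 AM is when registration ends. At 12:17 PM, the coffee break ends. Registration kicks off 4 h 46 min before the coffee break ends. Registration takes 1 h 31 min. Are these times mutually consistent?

No

Registration starts at 12:17 PM − 286 min = 7:31 AM.
Registration ends at 7:31 AM + 91 min = 9:02 AM.
But registration is also said to end at 8:42 AM — a 20-minute conflict.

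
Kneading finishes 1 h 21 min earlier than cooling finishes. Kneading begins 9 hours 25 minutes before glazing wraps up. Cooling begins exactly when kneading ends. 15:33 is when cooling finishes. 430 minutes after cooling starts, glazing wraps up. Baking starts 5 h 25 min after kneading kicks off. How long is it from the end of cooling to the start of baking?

Kneading ends at 15:33 − 81 min = 14:12.
So cooling starts at 14:12.
Glazing ends at 14:12 + 430 min = 21:22.
Kneading starts at 21:22 − 565 min = 11:57.
Baking starts at 11:57 + 325 min = 17:22.
From 15:33 to 17:22 is 1 h 49 min.

1 h 49 min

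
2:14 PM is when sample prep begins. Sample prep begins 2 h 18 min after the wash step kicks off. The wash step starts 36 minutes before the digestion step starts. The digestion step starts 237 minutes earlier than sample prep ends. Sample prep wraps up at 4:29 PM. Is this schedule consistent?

Yes

The digestion step starts at 4:29 PM − 237 min = 12:32 PM.
The wash step starts at 12:32 PM − 36 min = 11:56 AM.
Sample prep starts at 11:56 AM + 138 min = 2:14 PM.
That matches the stated 2:14 PM, so the schedule is consistent.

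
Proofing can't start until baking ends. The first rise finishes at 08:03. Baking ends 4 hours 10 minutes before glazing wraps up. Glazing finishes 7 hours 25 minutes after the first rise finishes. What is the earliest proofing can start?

Glazing ends at 08:03 + 445 min = 15:28.
Baking ends at 15:28 − 250 min = 11:18.
Proofing is bounded by baking, so the earliest it can start is 11:18.

11:18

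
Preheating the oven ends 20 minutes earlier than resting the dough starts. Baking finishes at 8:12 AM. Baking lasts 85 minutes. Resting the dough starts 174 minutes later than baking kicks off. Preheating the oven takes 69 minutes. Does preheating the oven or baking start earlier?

baking

Baking starts at 8:12 AM − 85 min = 6:47 AM.
Resting the dough starts at 6:47 AM + 174 min = 9:41 AM.
Preheating the oven ends at 9:41 AM − 20 min = 9:21 AM.
Preheating the oven starts at 9:21 AM − 69 min = 8:12 AM.
Preheating the oven starts at 8:12 AM and baking starts at 6:47 AM, so baking is first.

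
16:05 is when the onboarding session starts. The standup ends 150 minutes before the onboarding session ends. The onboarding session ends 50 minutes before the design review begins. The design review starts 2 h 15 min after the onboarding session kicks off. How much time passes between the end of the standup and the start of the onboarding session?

The design review starts at 16:05 + 135 min = 18:20.
The onboarding session ends at 18:20 − 50 min = 17:30.
The standup ends at 17:30 − 150 min = 15:00.
From 15:00 to 16:05 is 1 h 5 min.

1 h 5 min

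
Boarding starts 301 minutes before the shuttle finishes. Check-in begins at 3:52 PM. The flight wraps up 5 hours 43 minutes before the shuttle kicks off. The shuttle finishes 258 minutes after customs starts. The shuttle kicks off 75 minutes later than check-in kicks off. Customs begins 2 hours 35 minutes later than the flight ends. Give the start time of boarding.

The shuttle starts at 3:52 PM + 75 min = 5:07 PM.
The flight ends at 5:07 PM − 343 min = 11:24 AM.
Customs starts at 11:24 AM + 155 min = 1:59 PM.
The shuttle ends at 1:59 PM + 258 min = 6:17 PM.
Boarding starts at 6:17 PM − 301 min = 1:16 PM.

1:16 PM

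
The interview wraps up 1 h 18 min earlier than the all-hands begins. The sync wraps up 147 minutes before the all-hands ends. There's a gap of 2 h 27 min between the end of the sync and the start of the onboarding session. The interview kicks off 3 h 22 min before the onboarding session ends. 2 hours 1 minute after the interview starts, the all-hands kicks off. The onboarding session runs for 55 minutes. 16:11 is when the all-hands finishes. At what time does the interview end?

The sync ends at 16:11 − 147 min = 13:44.
The onboarding session starts at 13:44 + 147 min = 16:11.
The onboarding session ends at 16:11 + 55 min = 17:06.
The interview starts at 17:06 − 202 min = 13:44.
The all-hands starts at 13:44 + 121 min = 15:45.
The interview ends at 15:45 − 78 min = 14:27.

14:27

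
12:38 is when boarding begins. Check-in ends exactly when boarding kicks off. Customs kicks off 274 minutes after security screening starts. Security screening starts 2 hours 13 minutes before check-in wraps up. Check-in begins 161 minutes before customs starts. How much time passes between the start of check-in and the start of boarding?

Check-in ends at 12:38.
Security screening starts at 12:38 − 133 min = 10:25.
Customs starts at 10:25 + 274 min = 14:59.
Check-in starts at 14:59 − 161 min = 12:18.
From 12:18 to 12:38 is 20 minutes.

20 minutes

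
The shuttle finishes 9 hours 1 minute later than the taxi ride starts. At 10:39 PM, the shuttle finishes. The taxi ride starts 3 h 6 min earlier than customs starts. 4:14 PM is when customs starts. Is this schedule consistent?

The taxi ride starts at 4:14 PM − 186 min = 1:08 PM.
The shuttle ends at 1:08 PM + 541 min = 10:09 PM.
But the shuttle is also said to end at 10:39 PM — a 30-minute conflict.

No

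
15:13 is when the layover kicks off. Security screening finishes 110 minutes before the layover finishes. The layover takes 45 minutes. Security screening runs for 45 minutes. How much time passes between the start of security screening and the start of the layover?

1 h 50 min

The layover ends at 15:13 + 45 min = 15:58.
Security screening ends at 15:58 − 110 min = 14:08.
Security screening starts at 14:08 − 45 min = 13:23.
From 13:23 to 15:13 is 1 h 50 min.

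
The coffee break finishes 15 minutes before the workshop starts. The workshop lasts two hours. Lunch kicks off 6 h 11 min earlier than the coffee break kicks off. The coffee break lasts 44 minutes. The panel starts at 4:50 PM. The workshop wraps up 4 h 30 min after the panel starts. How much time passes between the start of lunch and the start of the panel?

The workshop ends at 4:50 PM + 270 min = 9:20 PM.
The workshop starts at 9:20 PM − 120 min = 7:20 PM.
The coffee break ends at 7:20 PM − 15 min = 7:05 PM.
The coffee break starts at 7:05 PM − 44 min = 6:21 PM.
Lunch starts at 6:21 PM − 371 min = 12:10 PM.
From 12:10 PM to 4:50 PM is 4 hours 40 minutes.

4 hours 40 minutes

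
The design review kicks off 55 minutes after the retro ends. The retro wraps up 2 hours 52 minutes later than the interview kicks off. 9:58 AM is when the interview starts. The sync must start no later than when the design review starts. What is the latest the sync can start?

The retro ends at 9:58 AM + 172 min = 12:50 PM.
The design review starts at 12:50 PM + 55 min = 1:45 PM.
The sync is bounded by the design review, so the latest it can start is 1:45 PM.

1:45 PM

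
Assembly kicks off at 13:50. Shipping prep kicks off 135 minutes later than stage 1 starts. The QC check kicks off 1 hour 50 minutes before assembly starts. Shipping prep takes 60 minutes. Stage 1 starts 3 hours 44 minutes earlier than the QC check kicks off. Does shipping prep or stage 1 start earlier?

stage 1

The QC check starts at 13:50 − 110 min = 12:00.
Stage 1 starts at 12:00 − 224 min = 08:16.
Shipping prep starts at 08:16 + 135 min = 10:31.
Shipping prep starts at 10:31 and stage 1 starts at 08:16, so stage 1 is first.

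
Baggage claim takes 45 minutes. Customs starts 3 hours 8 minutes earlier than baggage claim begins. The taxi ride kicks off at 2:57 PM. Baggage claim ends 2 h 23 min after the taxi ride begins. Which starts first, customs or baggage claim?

customs

Baggage claim ends at 2:57 PM + 143 min = 5:20 PM.
Baggage claim starts at 5:20 PM − 45 min = 4:35 PM.
Customs starts at 4:35 PM − 188 min = 1:27 PM.
Customs starts at 1:27 PM and baggage claim starts at 4:35 PM, so customs is first.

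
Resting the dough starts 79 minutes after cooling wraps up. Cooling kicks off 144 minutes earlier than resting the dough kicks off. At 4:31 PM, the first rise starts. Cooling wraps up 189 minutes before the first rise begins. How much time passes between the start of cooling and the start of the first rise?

Cooling ends at 4:31 PM − 189 min = 1:22 PM.
Resting the dough starts at 1:22 PM + 79 min = 2:41 PM.
Cooling starts at 2:41 PM − 144 min = 12:17 PM.
From 12:17 PM to 4:31 PM is 4 hours 14 minutes.

4 hours 14 minutes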